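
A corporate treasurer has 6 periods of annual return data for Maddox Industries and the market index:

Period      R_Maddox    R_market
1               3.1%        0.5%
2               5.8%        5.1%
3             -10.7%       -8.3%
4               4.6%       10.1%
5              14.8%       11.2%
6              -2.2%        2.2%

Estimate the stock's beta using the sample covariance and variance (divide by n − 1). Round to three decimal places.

Mean R_i = (3.1 + 5.8 − 10.7 + 4.6 + 14.8 − 2.2) / 6 = 2.5667%
Mean R_m = (0.5 + 5.1 − 8.3 + 10.1 + 11.2 + 2.2) / 6 = 3.4667%
Σ(R_i − R̄_i)(R_m − R̄_m) = 273.9333  ⇒  Cov = 273.9333 / 5 = 54.7867
Σ(R_m − R̄_m)² = 255.3333  ⇒  Var(R_m) = 255.3333 / 5 = 51.0667
β = Cov / Var(R_m) = 54.7867 / 51.0667 = 1.0728

1.073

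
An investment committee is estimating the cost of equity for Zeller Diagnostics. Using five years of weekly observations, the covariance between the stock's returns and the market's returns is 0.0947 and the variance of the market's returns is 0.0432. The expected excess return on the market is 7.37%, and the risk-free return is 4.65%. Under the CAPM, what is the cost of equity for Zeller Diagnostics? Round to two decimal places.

β = Cov(R_i, R_m) / Var(R_m) = 0.0947 / 0.0432 = 2.1921
E(R) = R_f + β × MRP = 4.65% + 2.1921 × 7.37% = 20.81%

20.81%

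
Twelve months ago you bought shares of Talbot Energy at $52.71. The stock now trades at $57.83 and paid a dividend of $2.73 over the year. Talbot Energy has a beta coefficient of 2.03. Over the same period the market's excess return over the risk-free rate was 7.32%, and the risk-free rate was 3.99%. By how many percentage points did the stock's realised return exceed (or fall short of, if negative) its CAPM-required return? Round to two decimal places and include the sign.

Realised HPR = (P1 + D1 − P0) / P0 = (57.83 + 2.73 − 52.71) / 52.71 = 7.85 / 52.71 = 14.8928%
CAPM required = R_f + β·MRP = 3.99% + 2.03 × 7.32% = 18.8496%
α = realised − required = 14.8928% − 18.8496% = -3.96%

-3.96%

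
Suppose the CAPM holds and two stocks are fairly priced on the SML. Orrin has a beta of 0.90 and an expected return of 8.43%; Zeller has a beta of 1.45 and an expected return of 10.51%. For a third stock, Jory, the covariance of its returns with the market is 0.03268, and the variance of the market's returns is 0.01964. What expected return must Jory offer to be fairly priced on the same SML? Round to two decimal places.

11.32%

MRP = (10.51% − 8.43%) / (1.45 − 0.90) = 3.7818%
R_f = 8.43% − 0.90 × 3.7818% = 5.0264%
β_Jory = Cov / Var(R_m) = 0.03268 / 0.01964 = 1.6640
E(R_Jory) = R_f + β × MRP = 5.0264% + 1.6640 × 3.7818% = 11.32%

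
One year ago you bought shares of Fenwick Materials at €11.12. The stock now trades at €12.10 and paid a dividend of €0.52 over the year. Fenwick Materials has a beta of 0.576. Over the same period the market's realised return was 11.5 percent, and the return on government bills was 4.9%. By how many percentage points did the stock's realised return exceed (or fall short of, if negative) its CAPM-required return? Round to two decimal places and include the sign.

+4.79%

Realised HPR = (P1 + D1 − P0) / P0 = (12.10 + 0.52 − 11.12) / 11.12 = 1.50 / 11.12 = 13.4892%
MRP = 11.5% − 4.9% = 6.60%
CAPM required = R_f + β·MRP = 4.9% + 0.576 × 6.6% = 8.7016%
α = realised − required = 13.4892% − 8.7016% = +4.79%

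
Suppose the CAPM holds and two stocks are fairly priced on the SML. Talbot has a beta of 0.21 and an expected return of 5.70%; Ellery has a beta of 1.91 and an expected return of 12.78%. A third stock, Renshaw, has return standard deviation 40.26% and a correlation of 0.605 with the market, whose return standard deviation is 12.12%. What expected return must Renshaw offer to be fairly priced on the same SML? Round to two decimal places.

MRP = (12.78% − 5.70%) / (1.91 − 0.21) = 4.1647%
R_f = 5.70% − 0.21 × 4.1647% = 4.8254%
β_Renshaw = ρ·σ_i/σ_m = 0.605 × 40.26 / 12.12 = 2.0097
E(R_Renshaw) = R_f + β × MRP = 4.8254% + 2.0097 × 4.1647% = 13.20%

13.20%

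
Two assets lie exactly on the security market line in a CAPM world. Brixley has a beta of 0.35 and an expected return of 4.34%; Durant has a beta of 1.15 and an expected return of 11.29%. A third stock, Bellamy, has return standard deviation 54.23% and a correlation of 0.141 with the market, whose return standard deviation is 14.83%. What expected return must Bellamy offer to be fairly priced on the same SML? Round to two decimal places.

5.78%

MRP = (11.29% − 4.34%) / (1.15 − 0.35) = 8.6875%
R_f = 4.34% − 0.35 × 8.6875% = 1.2994%
β_Bellamy = ρ·σ_i/σ_m = 0.141 × 54.23 / 14.83 = 0.5156
E(R_Bellamy) = R_f + β × MRP = 1.2994% + 0.5156 × 8.6875% = 5.78%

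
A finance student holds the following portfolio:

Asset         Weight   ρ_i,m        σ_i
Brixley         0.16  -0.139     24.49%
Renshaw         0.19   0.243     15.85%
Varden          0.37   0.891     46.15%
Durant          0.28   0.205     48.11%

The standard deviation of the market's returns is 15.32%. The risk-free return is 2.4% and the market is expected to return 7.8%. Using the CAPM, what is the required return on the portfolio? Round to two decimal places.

8.80%

β_Brixley = -0.139 × 24.49% / 15.32% = -0.2222
β_Renshaw = 0.243 × 15.85% / 15.32% = 0.2514
β_Varden = 0.891 × 46.15% / 15.32% = 2.6841
β_Durant = 0.205 × 48.11% / 15.32% = 0.6438
β_P = Σ w_i β_i = 0.16×-0.2222 + 0.19×0.2514 + 0.37×2.6841 + 0.28×0.6438 = 1.1856
MRP = 7.8% − 2.4% = 5.40%
E(R_P) = R_f + β_P × MRP = 2.4% + 1.1856 × 5.4% = 8.80%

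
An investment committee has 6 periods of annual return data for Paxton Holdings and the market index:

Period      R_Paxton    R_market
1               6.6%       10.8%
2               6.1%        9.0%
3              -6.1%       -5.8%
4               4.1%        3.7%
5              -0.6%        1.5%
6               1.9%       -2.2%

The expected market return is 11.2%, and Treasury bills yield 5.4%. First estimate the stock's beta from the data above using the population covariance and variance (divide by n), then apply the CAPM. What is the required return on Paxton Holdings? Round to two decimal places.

Mean R_i = (6.6 + 6.1 − 6.1 + 4.1 − 0.6 + 1.9) / 6 = 2.0000%
Mean R_m = (10.8 + 9.0 − 5.8 + 3.7 + 1.5 − 2.2) / 6 = 2.8333%
Σ(R_i − R̄_i)(R_m − R̄_m) = 137.6500  ⇒  Cov = 137.6500 / 6 = 22.9417
Σ(R_m − R̄_m)² = 203.8933  ⇒  Var(R_m) = 203.8933 / 6 = 33.9822
β = Cov / Var(R_m) = 22.9417 / 33.9822 = 0.6751
MRP = 11.2% − 5.4% = 5.80%
E(R) = R_f + β × MRP = 5.4% + 0.6751 × 5.8% = 9.32%

9.32%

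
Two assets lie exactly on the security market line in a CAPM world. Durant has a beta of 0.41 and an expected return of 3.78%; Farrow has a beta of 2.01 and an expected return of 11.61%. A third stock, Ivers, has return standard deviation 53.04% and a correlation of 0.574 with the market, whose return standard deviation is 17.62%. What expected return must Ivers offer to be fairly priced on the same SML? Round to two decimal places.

10.23%

MRP = (11.61% − 3.78%) / (2.01 − 0.41) = 4.8938%
R_f = 3.78% − 0.41 × 4.8938% = 1.7735%
β_Ivers = ρ·σ_i/σ_m = 0.574 × 53.04 / 17.62 = 1.7279
E(R_Ivers) = R_f + β × MRP = 1.7735% + 1.7279 × 4.8938% = 10.23%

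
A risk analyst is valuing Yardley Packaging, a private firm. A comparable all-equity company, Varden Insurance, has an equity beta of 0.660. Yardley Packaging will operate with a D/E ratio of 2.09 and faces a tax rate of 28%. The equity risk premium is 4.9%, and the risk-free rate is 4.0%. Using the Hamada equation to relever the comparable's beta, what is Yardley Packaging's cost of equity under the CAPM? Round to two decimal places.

12.10%

β_L = β_U × [1 + (1 − t)(D/E)] = 0.660 × [1 + (1 − 0.28) × 2.09]
    = 0.660 × [1 + 0.72 × 2.09] = 0.660 × 2.5048 = 1.6532
E(R) = R_f + β_L × MRP = 4.0% + 1.6532 × 4.9% = 12.10%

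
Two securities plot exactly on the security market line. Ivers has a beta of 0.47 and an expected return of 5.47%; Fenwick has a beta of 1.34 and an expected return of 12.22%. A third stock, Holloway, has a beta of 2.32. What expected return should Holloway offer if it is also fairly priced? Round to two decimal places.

MRP (SML slope) = (12.22% − 5.47%) / (1.34 − 0.47) = 6.75% / 0.87 = 7.7586%
R_f (intercept) = 5.47% − 0.47 × 7.7586% = 1.8235%
E(R_Holloway) = R_f + β × MRP = 1.8235% + 2.32 × 7.7586% = 19.82%

19.82%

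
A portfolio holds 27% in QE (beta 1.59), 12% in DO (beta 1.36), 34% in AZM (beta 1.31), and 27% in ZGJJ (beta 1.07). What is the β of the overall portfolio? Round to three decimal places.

β_P = Σ w_i β_i = 0.27×1.59 + 0.12×1.36 + 0.34×1.31 + 0.27×1.07 = 1.3268

1.327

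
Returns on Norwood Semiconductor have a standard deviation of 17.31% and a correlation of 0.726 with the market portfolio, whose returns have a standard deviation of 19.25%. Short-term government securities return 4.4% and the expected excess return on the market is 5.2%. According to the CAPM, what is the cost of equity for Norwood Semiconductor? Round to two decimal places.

7.79%

β = ρ × σ_i / σ_m = 0.726 × 17.31% / 19.25% = 0.6528
E(R) = 4.4% + 0.6528 × 5.2% = 7.79%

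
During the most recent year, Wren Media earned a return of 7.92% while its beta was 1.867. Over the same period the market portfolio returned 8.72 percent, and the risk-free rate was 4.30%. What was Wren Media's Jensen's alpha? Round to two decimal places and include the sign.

-4.63%

Market excess return = 8.72% − 4.30% = 4.42%
CAPM benchmark = R_f + β(R_m − R_f) = 4.30% + 1.867 × 4.42% = 12.55214%
α = actual − benchmark = 7.92% − 12.55214% = -4.63%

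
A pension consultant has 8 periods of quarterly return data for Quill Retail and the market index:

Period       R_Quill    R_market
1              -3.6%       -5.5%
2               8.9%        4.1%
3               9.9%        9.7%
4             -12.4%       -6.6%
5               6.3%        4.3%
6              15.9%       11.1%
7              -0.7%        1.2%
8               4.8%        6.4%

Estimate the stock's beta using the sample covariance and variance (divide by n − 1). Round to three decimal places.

Mean R_i = (-3.6 + 8.9 + 9.9 − 12.4 + 6.3 + 15.9 − 0.7 + 4.8) / 8 = 3.6375%
Mean R_m = (-5.5 + 4.1 + 9.7 − 6.6 + 4.3 + 11.1 + 1.2 + 6.4) / 8 = 3.0875%
Σ(R_i − R̄_i)(R_m − R̄_m) = 377.7738  ⇒  Cov = 377.7738 / 7 = 53.9677
Σ(R_m − R̄_m)² = 292.5488  ⇒  Var(R_m) = 292.5488 / 7 = 41.7927
β = Cov / Var(R_m) = 53.9677 / 41.7927 = 1.2913

1.291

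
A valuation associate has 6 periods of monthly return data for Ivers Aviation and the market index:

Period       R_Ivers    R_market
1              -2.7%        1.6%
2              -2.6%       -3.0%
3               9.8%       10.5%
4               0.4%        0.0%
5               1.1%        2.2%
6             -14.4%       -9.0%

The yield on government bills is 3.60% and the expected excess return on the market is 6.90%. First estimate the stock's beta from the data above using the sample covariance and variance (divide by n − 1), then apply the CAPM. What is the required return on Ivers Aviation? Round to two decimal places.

Mean R_i = (-2.7 − 2.6 + 9.8 + 0.4 + 1.1 − 14.4) / 6 = -1.4000%
Mean R_m = (1.6 − 3.0 + 10.5 + 0.0 + 2.2 − 9.0) / 6 = 0.3833%
Σ(R_i − R̄_i)(R_m − R̄_m) = 241.6200  ⇒  Cov = 241.6200 / 5 = 48.3240
Σ(R_m − R̄_m)² = 206.7683  ⇒  Var(R_m) = 206.7683 / 5 = 41.3537
β = Cov / Var(R_m) = 48.3240 / 41.3537 = 1.1686
E(R) = R_f + β × MRP = 3.60% + 1.1686 × 6.90% = 11.66%

11.66%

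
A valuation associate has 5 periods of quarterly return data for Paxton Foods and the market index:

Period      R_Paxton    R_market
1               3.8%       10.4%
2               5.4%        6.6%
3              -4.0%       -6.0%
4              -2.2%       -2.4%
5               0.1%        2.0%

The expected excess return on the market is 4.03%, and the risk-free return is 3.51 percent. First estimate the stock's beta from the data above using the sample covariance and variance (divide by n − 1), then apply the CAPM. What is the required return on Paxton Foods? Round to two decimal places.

Mean R_i = (3.8 + 5.4 − 4.0 − 2.2 + 0.1) / 5 = 0.6200%
Mean R_m = (10.4 + 6.6 − 6.0 − 2.4 + 2.0) / 5 = 2.1200%
Σ(R_i − R̄_i)(R_m − R̄_m) = 98.0680  ⇒  Cov = 98.0680 / 4 = 24.5170
Σ(R_m − R̄_m)² = 175.0080  ⇒  Var(R_m) = 175.0080 / 4 = 43.7520
β = Cov / Var(R_m) = 24.5170 / 43.7520 = 0.5604
E(R) = R_f + β × MRP = 3.51% + 0.5604 × 4.03% = 5.77%

5.77%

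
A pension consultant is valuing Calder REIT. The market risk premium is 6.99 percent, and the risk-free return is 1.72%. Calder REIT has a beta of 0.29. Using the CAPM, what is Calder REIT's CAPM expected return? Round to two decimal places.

E(R) = R_f + β × MRP = 1.72% + 0.29 × 6.99% = 3.75%

3.75%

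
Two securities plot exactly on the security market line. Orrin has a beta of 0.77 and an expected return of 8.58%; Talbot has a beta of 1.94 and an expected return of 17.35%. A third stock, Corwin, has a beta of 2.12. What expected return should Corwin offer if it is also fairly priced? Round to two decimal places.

18.70%

MRP (SML slope) = (17.35% − 8.58%) / (1.94 − 0.77) = 8.77% / 1.17 = 7.4957%
R_f (intercept) = 8.58% − 0.77 × 7.4957% = 2.8083%
E(R_Corwin) = R_f + β × MRP = 2.8083% + 2.12 × 7.4957% = 18.70%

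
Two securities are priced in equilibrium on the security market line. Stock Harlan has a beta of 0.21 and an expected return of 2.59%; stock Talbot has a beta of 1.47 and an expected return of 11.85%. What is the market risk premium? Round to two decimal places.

Both satisfy E(R) = R_f + β·MRP, so the slope of the SML is
MRP = (11.85% − 2.59%) / (1.47 − 0.21) = 9.26% / 1.26 = 7.3492%

7.35%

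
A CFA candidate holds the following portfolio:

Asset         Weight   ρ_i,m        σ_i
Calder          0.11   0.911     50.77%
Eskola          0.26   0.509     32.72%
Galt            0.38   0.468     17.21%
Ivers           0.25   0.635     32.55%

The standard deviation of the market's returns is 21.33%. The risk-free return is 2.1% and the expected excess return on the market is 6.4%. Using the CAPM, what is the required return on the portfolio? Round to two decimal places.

7.39%

β_Calder = 0.911 × 50.77% / 21.33% = 2.1684
β_Eskola = 0.509 × 32.72% / 21.33% = 0.7808
β_Galt = 0.468 × 17.21% / 21.33% = 0.3776
β_Ivers = 0.635 × 32.55% / 21.33% = 0.9690
β_P = Σ w_i β_i = 0.11×2.1684 + 0.26×0.7808 + 0.38×0.3776 + 0.25×0.9690 = 0.8273
E(R_P) = R_f + β_P × MRP = 2.1% + 0.8273 × 6.4% = 7.39%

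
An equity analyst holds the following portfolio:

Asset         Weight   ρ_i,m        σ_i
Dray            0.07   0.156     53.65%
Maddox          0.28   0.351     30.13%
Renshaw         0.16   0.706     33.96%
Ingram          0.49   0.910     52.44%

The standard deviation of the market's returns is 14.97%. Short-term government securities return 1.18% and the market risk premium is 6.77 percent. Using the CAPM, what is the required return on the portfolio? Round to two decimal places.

β_Dray = 0.156 × 53.65% / 14.97% = 0.5591
β_Maddox = 0.351 × 30.13% / 14.97% = 0.7065
β_Renshaw = 0.706 × 33.96% / 14.97% = 1.6016
β_Ingram = 0.910 × 52.44% / 14.97% = 3.1877
β_P = Σ w_i β_i = 0.07×0.5591 + 0.28×0.7065 + 0.16×1.6016 + 0.49×3.1877 = 2.0552
E(R_P) = R_f + β_P × MRP = 1.18% + 2.0552 × 6.77% = 15.09%

15.09%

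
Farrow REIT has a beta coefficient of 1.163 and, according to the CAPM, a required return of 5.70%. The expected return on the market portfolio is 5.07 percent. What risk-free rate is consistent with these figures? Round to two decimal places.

E(R) = R_f + β(E(R_m) − R_f) = R_f(1 − β) + β·E(R_m)
5.70% = R_f × (1 − 1.163) + 1.163 × 5.07%
5.70% = R_f × -0.163 + 5.89641%
R_f = (5.70% − 5.89641%) / -0.163 = 1.20%

1.20%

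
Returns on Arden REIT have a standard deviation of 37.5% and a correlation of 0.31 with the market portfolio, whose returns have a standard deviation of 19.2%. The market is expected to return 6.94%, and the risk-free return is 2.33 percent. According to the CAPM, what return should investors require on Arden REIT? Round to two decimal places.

β = ρ × σ_i / σ_m = 0.31 × 37.5% / 19.2% = 0.6055
MRP = 6.94% − 2.33% = 4.61%
E(R) = 2.33% + 0.6055 × 4.61% = 5.12%

5.12%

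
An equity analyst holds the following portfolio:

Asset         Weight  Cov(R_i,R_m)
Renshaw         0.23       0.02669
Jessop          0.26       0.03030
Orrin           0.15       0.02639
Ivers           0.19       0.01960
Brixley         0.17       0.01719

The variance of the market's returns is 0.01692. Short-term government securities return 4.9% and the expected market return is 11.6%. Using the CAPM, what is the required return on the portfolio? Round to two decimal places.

14.65%

β_Renshaw = 0.02669 / 0.01692 = 1.5774
β_Jessop = 0.03030 / 0.01692 = 1.7908
β_Orrin = 0.02639 / 0.01692 = 1.5597
β_Ivers = 0.01960 / 0.01692 = 1.1584
β_Brixley = 0.01719 / 0.01692 = 1.0160
β_P = Σ w_i β_i = 0.23×1.5774 + 0.26×1.7908 + 0.15×1.5597 + 0.19×1.1584 + 0.17×1.0160 = 1.4552
MRP = 11.6% − 4.9% = 6.70%
E(R_P) = R_f + β_P × MRP = 4.9% + 1.4552 × 6.7% = 14.65%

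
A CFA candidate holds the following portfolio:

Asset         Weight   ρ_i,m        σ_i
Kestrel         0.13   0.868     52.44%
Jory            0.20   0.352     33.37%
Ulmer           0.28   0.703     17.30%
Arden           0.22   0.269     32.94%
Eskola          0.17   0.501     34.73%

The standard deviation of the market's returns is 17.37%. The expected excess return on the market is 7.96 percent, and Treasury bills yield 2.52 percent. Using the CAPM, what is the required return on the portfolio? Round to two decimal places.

β_Kestrel = 0.868 × 52.44% / 17.37% = 2.6205
β_Jory = 0.352 × 33.37% / 17.37% = 0.6762
β_Ulmer = 0.703 × 17.30% / 17.37% = 0.7002
β_Arden = 0.269 × 32.94% / 17.37% = 0.5101
β_Eskola = 0.501 × 34.73% / 17.37% = 1.0017
β_P = Σ w_i β_i = 0.13×2.6205 + 0.20×0.6762 + 0.28×0.7002 + 0.22×0.5101 + 0.17×1.0017 = 0.9545
E(R_P) = R_f + β_P × MRP = 2.52% + 0.9545 × 7.96% = 10.12%

10.12%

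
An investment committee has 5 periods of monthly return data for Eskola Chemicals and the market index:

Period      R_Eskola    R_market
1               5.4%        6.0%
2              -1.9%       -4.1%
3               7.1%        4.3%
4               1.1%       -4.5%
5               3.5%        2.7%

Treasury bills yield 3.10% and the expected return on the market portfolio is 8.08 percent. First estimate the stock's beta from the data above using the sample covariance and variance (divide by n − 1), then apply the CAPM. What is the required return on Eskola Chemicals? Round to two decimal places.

Mean R_i = (5.4 − 1.9 + 7.1 + 1.1 + 3.5) / 5 = 3.0400%
Mean R_m = (6.0 − 4.1 + 4.3 − 4.5 + 2.7) / 5 = 0.8800%
Σ(R_i − R̄_i)(R_m − R̄_m) = 61.8440  ⇒  Cov = 61.8440 / 4 = 15.4610
Σ(R_m − R̄_m)² = 94.9680  ⇒  Var(R_m) = 94.9680 / 4 = 23.7420
β = Cov / Var(R_m) = 15.4610 / 23.7420 = 0.6512
MRP = 8.08% − 3.10% = 4.98%
E(R) = R_f + β × MRP = 3.10% + 0.6512 × 4.98% = 6.34%

6.34%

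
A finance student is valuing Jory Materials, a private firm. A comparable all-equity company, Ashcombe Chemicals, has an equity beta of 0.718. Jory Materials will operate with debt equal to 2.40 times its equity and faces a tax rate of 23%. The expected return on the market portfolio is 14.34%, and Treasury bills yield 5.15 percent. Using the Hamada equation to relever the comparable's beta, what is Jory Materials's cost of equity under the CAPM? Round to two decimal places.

β_L = β_U × [1 + (1 − t)(D/E)] = 0.718 × [1 + (1 − 0.23) × 2.40]
    = 0.718 × [1 + 0.77 × 2.40] = 0.718 × 2.8480 = 2.0449
MRP = 14.34% − 5.15% = 9.19%
E(R) = R_f + β_L × MRP = 5.15% + 2.0449 × 9.19% = 23.94%

23.94%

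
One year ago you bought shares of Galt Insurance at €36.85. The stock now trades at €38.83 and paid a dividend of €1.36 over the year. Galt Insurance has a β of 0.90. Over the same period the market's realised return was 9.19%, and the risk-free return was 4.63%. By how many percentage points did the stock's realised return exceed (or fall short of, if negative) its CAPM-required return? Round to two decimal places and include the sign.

Realised HPR = (P1 + D1 − P0) / P0 = (38.83 + 1.36 − 36.85) / 36.85 = 3.34 / 36.85 = 9.0638%
MRP = 9.19% − 4.63% = 4.56%
CAPM required = R_f + β·MRP = 4.63% + 0.90 × 4.56% = 8.7340%
α = realised − required = 9.0638% − 8.7340% = +0.33%

+0.33%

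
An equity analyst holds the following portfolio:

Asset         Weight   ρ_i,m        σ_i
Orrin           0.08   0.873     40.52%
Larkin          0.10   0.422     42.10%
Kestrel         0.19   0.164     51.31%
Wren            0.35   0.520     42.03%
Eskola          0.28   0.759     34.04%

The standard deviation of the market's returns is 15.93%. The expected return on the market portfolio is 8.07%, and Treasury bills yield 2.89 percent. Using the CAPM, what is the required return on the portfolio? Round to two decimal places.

9.75%

β_Orrin = 0.873 × 40.52% / 15.93% = 2.2206
β_Larkin = 0.422 × 42.10% / 15.93% = 1.1153
β_Kestrel = 0.164 × 51.31% / 15.93% = 0.5282
β_Wren = 0.520 × 42.03% / 15.93% = 1.3720
β_Eskola = 0.759 × 34.04% / 15.93% = 1.6219
β_P = Σ w_i β_i = 0.08×2.2206 + 0.10×1.1153 + 0.19×0.5282 + 0.35×1.3720 + 0.28×1.6219 = 1.3239
MRP = 8.07% − 2.89% = 5.18%
E(R_P) = R_f + β_P × MRP = 2.89% + 1.3239 × 5.18% = 9.75%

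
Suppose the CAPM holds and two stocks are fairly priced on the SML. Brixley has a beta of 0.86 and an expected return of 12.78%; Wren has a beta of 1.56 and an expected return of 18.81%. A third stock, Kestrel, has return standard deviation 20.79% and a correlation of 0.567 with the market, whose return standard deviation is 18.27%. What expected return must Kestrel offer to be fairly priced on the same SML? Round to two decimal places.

MRP = (18.81% − 12.78%) / (1.56 − 0.86) = 8.6143%
R_f = 12.78% − 0.86 × 8.6143% = 5.3717%
β_Kestrel = ρ·σ_i/σ_m = 0.567 × 20.79 / 18.27 = 0.6452
E(R_Kestrel) = R_f + β × MRP = 5.3717% + 0.6452 × 8.6143% = 10.93%

10.93%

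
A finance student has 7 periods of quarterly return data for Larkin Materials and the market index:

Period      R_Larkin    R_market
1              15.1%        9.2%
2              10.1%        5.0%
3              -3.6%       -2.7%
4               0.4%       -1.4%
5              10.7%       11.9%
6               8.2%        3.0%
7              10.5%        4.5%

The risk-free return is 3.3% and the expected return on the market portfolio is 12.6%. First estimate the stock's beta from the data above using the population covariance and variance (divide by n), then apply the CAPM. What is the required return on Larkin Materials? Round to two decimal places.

13.48%

Mean R_i = (15.1 + 10.1 − 3.6 + 0.4 + 10.7 + 8.2 + 10.5) / 7 = 7.3429%
Mean R_m = (9.2 + 5.0 − 2.7 − 1.4 + 11.9 + 3.0 + 4.5) / 7 = 4.2143%
Σ(R_i − R̄_i)(R_m − R̄_m) = 181.1457  ⇒  Cov = 181.1457 / 7 = 25.8780
Σ(R_m − R̄_m)² = 165.4286  ⇒  Var(R_m) = 165.4286 / 7 = 23.6327
β = Cov / Var(R_m) = 25.8780 / 23.6327 = 1.0950
MRP = 12.6% − 3.3% = 9.30%
E(R) = R_f + β × MRP = 3.3% + 1.0950 × 9.3% = 13.48%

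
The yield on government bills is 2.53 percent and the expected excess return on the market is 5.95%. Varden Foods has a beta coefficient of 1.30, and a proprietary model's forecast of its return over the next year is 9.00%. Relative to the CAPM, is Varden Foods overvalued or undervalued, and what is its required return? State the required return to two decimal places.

Overvalued; required return 10.27%

Required return = R_f + β·MRP = 2.53% + 1.30 × 5.95% = 10.27%
Forecast 9.00% < required 10.27% → the stock plots below the SML → overvalued.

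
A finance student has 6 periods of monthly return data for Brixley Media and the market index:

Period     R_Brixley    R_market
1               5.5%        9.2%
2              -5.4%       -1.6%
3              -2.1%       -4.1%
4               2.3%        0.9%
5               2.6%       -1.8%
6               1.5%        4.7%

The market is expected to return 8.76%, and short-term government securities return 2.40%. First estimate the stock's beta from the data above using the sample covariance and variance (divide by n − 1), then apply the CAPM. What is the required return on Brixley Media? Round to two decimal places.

Mean R_i = (5.5 − 5.4 − 2.1 + 2.3 + 2.6 + 1.5) / 6 = 0.7333%
Mean R_m = (9.2 − 1.6 − 4.1 + 0.9 − 1.8 + 4.7) / 6 = 1.2167%
Σ(R_i − R̄_i)(R_m − R̄_m) = 66.9367  ⇒  Cov = 66.9367 / 5 = 13.3873
Σ(R_m − R̄_m)² = 121.2683  ⇒  Var(R_m) = 121.2683 / 5 = 24.2537
β = Cov / Var(R_m) = 13.3873 / 24.2537 = 0.5520
MRP = 8.76% − 2.40% = 6.36%
E(R) = R_f + β × MRP = 2.40% + 0.5520 × 6.36% = 5.91%

5.91%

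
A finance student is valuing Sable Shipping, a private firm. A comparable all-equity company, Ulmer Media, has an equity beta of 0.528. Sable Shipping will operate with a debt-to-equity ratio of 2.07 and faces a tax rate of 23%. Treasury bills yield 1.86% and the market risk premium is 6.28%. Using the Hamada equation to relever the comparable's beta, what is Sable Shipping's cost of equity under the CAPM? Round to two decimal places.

β_L = β_U × [1 + (1 − t)(D/E)] = 0.528 × [1 + (1 − 0.23) × 2.07]
    = 0.528 × [1 + 0.77 × 2.07] = 0.528 × 2.5939 = 1.3696
E(R) = R_f + β_L × MRP = 1.86% + 1.3696 × 6.28% = 10.46%

10.46%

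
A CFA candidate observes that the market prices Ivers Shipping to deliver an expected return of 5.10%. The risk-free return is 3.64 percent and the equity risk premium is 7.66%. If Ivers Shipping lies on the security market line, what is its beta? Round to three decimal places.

β = (E(R) − R_f) / MRP = (5.10% − 3.64%) / 7.66% = 1.46% / 7.66% = 0.191

0.191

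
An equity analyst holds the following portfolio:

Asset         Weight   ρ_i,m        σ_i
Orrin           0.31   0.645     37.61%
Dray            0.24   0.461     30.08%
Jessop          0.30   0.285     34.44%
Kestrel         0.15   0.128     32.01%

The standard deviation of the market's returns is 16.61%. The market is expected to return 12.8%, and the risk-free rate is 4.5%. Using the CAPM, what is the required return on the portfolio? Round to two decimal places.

β_Orrin = 0.645 × 37.61% / 16.61% = 1.4605
β_Dray = 0.461 × 30.08% / 16.61% = 0.8349
β_Jessop = 0.285 × 34.44% / 16.61% = 0.5909
β_Kestrel = 0.128 × 32.01% / 16.61% = 0.2467
β_P = Σ w_i β_i = 0.31×1.4605 + 0.24×0.8349 + 0.30×0.5909 + 0.15×0.2467 = 0.8674
MRP = 12.8% − 4.5% = 8.30%
E(R_P) = R_f + β_P × MRP = 4.5% + 0.8674 × 8.3% = 11.70%

11.70%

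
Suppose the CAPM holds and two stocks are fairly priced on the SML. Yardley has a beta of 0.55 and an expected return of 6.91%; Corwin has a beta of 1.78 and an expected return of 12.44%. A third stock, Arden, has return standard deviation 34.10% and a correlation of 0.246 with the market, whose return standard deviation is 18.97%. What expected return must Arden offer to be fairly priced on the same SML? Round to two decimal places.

MRP = (12.44% − 6.91%) / (1.78 − 0.55) = 4.4959%
R_f = 6.91% − 0.55 × 4.4959% = 4.4373%
β_Arden = ρ·σ_i/σ_m = 0.246 × 34.10 / 18.97 = 0.4422
E(R_Arden) = R_f + β × MRP = 4.4373% + 0.4422 × 4.4959% = 6.43%

6.43%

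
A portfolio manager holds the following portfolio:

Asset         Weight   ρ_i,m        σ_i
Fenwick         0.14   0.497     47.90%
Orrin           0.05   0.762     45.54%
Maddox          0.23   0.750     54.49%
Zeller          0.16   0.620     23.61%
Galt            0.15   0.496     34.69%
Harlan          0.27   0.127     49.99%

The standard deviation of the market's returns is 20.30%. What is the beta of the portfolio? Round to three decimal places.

β_Fenwick = 0.497 × 47.90% / 20.30% = 1.1727
β_Orrin = 0.762 × 45.54% / 20.30% = 1.7094
β_Maddox = 0.750 × 54.49% / 20.30% = 2.0132
β_Zeller = 0.620 × 23.61% / 20.30% = 0.7211
β_Galt = 0.496 × 34.69% / 20.30% = 0.8476
β_Harlan = 0.127 × 49.99% / 20.30% = 0.3127
β_P = Σ w_i β_i = 0.14×1.1727 + 0.05×1.7094 + 0.23×2.0132 + 0.16×0.7211 + 0.15×0.8476 + 0.27×0.3127 = 1.0396

1.040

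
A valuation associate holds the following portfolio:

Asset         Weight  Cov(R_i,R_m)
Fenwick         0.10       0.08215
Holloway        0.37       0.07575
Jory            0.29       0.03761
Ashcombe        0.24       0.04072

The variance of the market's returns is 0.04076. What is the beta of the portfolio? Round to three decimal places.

β_Fenwick = 0.08215 / 0.04076 = 2.0155
β_Holloway = 0.07575 / 0.04076 = 1.8584
β_Jory = 0.03761 / 0.04076 = 0.9227
β_Ashcombe = 0.04072 / 0.04076 = 0.9990
β_P = Σ w_i β_i = 0.10×2.0155 + 0.37×1.8584 + 0.29×0.9227 + 0.24×0.9990 = 1.3965

1.397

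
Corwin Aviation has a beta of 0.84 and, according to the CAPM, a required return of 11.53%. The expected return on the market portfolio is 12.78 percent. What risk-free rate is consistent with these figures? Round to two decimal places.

4.97%

E(R) = R_f + β(E(R_m) − R_f) = R_f(1 − β) + β·E(R_m)
11.53% = R_f × (1 − 0.84) + 0.84 × 12.78%
11.53% = R_f × 0.16 + 10.7352%
R_f = (11.53% − 10.7352%) / 0.16 = 4.97%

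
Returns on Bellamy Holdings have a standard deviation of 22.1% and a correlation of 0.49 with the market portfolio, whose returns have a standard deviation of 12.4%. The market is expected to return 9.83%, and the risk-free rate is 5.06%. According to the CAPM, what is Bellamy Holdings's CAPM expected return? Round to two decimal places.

9.23%

β = ρ × σ_i / σ_m = 0.49 × 22.1% / 12.4% = 0.8733
MRP = 9.83% − 5.06% = 4.77%
E(R) = 5.06% + 0.8733 × 4.77% = 9.23%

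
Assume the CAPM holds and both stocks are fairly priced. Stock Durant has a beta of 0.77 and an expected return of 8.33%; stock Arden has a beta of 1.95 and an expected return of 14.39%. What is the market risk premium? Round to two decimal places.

Both satisfy E(R) = R_f + β·MRP, so the slope of the SML is
MRP = (14.39% − 8.33%) / (1.95 − 0.77) = 6.06% / 1.18 = 5.1356%

5.14%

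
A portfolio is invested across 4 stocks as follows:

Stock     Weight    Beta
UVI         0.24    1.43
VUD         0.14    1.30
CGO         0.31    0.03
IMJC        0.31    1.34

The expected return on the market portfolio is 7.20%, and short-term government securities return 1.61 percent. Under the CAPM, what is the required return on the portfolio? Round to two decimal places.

β_P = Σ w_i β_i = 0.24×1.43 + 0.14×1.30 + 0.31×0.03 + 0.31×1.34 = 0.9499
MRP = 7.20% − 1.61% = 5.59%
E(R_P) = R_f + β_P × MRP = 1.61% + 0.9499 × 5.59% = 6.92%

6.92%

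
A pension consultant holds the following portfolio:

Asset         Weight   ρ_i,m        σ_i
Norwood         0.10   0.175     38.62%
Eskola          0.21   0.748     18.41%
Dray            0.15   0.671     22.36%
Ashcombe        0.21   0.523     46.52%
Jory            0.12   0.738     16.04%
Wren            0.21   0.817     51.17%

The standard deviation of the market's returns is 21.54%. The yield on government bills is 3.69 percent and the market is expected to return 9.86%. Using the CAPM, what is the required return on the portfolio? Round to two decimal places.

9.74%

β_Norwood = 0.175 × 38.62% / 21.54% = 0.3138
β_Eskola = 0.748 × 18.41% / 21.54% = 0.6393
β_Dray = 0.671 × 22.36% / 21.54% = 0.6965
β_Ashcombe = 0.523 × 46.52% / 21.54% = 1.1295
β_Jory = 0.738 × 16.04% / 21.54% = 0.5496
β_Wren = 0.817 × 51.17% / 21.54% = 1.9408
β_P = Σ w_i β_i = 0.10×0.3138 + 0.21×0.6393 + 0.15×0.6965 + 0.21×1.1295 + 0.12×0.5496 + 0.21×1.9408 = 0.9808
MRP = 9.86% − 3.69% = 6.17%
E(R_P) = R_f + β_P × MRP = 3.69% + 0.9808 × 6.17% = 9.74%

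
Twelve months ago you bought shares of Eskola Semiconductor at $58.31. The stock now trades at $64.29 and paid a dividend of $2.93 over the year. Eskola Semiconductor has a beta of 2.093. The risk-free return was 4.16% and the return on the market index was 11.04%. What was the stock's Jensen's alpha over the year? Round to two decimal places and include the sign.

Realised HPR = (P1 + D1 − P0) / P0 = (64.29 + 2.93 − 58.31) / 58.31 = 8.91 / 58.31 = 15.2804%
MRP = 11.04% − 4.16% = 6.88%
CAPM required = R_f + β·MRP = 4.16% + 2.093 × 6.88% = 18.55984%
α = realised − required = 15.2804% − 18.55984% = -3.28%

-3.28%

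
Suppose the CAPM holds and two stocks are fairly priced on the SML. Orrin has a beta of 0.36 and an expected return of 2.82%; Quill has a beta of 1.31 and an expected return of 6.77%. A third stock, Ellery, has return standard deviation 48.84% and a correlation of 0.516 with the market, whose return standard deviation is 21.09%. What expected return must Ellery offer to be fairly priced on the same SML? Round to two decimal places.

6.29%

MRP = (6.77% − 2.82%) / (1.31 − 0.36) = 4.1579%
R_f = 2.82% − 0.36 × 4.1579% = 1.3232%
β_Ellery = ρ·σ_i/σ_m = 0.516 × 48.84 / 21.09 = 1.1949
E(R_Ellery) = R_f + β × MRP = 1.3232% + 1.1949 × 4.1579% = 6.29%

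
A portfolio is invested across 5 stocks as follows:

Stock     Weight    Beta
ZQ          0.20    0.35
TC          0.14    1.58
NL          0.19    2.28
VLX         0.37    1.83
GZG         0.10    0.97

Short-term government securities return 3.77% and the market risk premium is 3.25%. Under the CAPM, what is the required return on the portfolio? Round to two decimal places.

8.64%

β_P = Σ w_i β_i = 0.20×0.35 + 0.14×1.58 + 0.19×2.28 + 0.37×1.83 + 0.10×0.97 = 1.4985
E(R_P) = R_f + β_P × MRP = 3.77% + 1.4985 × 3.25% = 8.64%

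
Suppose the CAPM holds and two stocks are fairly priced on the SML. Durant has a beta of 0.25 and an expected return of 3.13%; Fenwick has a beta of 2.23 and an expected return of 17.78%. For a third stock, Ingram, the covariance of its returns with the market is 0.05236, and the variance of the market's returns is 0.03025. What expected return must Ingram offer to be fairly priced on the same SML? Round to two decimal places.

MRP = (17.78% − 3.13%) / (2.23 − 0.25) = 7.3990%
R_f = 3.13% − 0.25 × 7.3990% = 1.2803%
β_Ingram = Cov / Var(R_m) = 0.05236 / 0.03025 = 1.7309
E(R_Ingram) = R_f + β × MRP = 1.2803% + 1.7309 × 7.3990% = 14.09%

14.09%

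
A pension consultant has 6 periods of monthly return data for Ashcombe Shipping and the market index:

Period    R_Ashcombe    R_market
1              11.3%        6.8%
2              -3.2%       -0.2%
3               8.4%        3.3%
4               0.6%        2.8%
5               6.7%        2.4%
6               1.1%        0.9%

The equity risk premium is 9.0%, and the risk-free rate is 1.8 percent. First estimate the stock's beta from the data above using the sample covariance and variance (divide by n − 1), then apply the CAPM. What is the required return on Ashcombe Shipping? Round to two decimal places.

Mean R_i = (11.3 − 3.2 + 8.4 + 0.6 + 6.7 + 1.1) / 6 = 4.1500%
Mean R_m = (6.8 − 0.2 + 3.3 + 2.8 + 2.4 + 0.9) / 6 = 2.6667%
Σ(R_i − R̄_i)(R_m − R̄_m) = 57.5500  ⇒  Cov = 57.5500 / 5 = 11.5100
Σ(R_m − R̄_m)² = 28.9133  ⇒  Var(R_m) = 28.9133 / 5 = 5.7827
β = Cov / Var(R_m) = 11.5100 / 5.7827 = 1.9904
E(R) = R_f + β × MRP = 1.8% + 1.9904 × 9.0% = 19.71%

19.71%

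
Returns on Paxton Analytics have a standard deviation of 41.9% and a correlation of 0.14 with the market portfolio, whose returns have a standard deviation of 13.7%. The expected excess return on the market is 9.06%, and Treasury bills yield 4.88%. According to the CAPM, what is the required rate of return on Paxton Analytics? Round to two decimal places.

β = ρ × σ_i / σ_m = 0.14 × 41.9% / 13.7% = 0.4282
E(R) = 4.88% + 0.4282 × 9.06% = 8.76%

8.76%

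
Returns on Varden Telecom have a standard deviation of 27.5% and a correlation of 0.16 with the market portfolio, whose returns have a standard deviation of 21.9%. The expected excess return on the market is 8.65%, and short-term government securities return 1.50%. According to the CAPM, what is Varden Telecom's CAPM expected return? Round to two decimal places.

β = ρ × σ_i / σ_m = 0.16 × 27.5% / 21.9% = 0.2009
E(R) = 1.50% + 0.2009 × 8.65% = 3.24%

3.24%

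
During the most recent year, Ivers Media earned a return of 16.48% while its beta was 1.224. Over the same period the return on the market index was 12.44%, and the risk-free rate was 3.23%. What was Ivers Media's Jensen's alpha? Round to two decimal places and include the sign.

+1.98%

Market excess return = 12.44% − 3.23% = 9.21%
CAPM benchmark = R_f + β(R_m − R_f) = 3.23% + 1.224 × 9.21% = 14.50304%
α = actual − benchmark = 16.48% − 14.50304% = +1.98%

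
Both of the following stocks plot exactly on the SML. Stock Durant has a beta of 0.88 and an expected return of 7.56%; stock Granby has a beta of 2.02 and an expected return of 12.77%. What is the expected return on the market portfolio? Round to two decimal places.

Both satisfy E(R) = R_f + β·MRP, so the slope of the SML is
MRP = (12.77% − 7.56%) / (2.02 − 0.88) = 5.21% / 1.14 = 4.5702%
R_f = E(R_Durant) − β_Durant·MRP = 7.56% − 0.88 × 4.5702% = 3.5382%
E(R_m) = R_f + MRP = 3.5382% + 4.5702% = 8.11%

8.11%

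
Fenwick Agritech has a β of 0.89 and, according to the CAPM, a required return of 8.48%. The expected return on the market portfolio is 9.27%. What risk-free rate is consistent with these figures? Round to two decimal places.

E(R) = R_f + β(E(R_m) − R_f) = R_f(1 − β) + β·E(R_m)
8.48% = R_f × (1 − 0.89) + 0.89 × 9.27%
8.48% = R_f × 0.11 + 8.2503%
R_f = (8.48% − 8.2503%) / 0.11 = 2.09%

2.09%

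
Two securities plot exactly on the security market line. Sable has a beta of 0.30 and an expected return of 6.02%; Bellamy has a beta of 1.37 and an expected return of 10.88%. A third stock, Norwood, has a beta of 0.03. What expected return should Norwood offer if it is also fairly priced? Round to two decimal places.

MRP (SML slope) = (10.88% − 6.02%) / (1.37 − 0.30) = 4.86% / 1.07 = 4.5421%
R_f (intercept) = 6.02% − 0.30 × 4.5421% = 4.6574%
E(R_Norwood) = R_f + β × MRP = 4.6574% + 0.03 × 4.5421% = 4.79%

4.79%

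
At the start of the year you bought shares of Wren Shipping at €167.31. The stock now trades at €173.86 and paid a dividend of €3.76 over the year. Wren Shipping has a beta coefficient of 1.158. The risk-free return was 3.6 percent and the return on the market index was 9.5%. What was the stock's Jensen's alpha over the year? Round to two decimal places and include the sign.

Realised HPR = (P1 + D1 − P0) / P0 = (173.86 + 3.76 − 167.31) / 167.31 = 10.31 / 167.31 = 6.1622%
MRP = 9.5% − 3.6% = 5.90%
CAPM required = R_f + β·MRP = 3.6% + 1.158 × 5.9% = 10.4322%
α = realised − required = 6.1622% − 10.4322% = -4.27%

-4.27%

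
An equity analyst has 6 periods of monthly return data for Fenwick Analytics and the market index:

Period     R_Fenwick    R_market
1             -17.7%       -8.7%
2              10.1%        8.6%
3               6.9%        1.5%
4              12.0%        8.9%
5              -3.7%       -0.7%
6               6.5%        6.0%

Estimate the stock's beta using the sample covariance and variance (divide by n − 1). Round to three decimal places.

Mean R_i = (-17.7 + 10.1 + 6.9 + 12.0 − 3.7 + 6.5) / 6 = 2.3500%
Mean R_m = (-8.7 + 8.6 + 1.5 + 8.9 − 0.7 + 6.0) / 6 = 2.6000%
Σ(R_i − R̄_i)(R_m − R̄_m) = 362.9300  ⇒  Cov = 362.9300 / 5 = 72.5860
Σ(R_m − R̄_m)² = 227.0400  ⇒  Var(R_m) = 227.0400 / 5 = 45.4080
β = Cov / Var(R_m) = 72.5860 / 45.4080 = 1.5985

1.599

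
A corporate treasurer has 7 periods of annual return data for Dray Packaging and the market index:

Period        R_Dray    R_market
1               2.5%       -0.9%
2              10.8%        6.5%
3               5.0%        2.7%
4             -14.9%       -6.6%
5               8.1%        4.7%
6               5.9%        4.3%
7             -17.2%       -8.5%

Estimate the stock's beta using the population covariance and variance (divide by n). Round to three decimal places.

Mean R_i = (2.5 + 10.8 + 5.0 − 14.9 + 8.1 + 5.9 − 17.2) / 7 = 0.0286%
Mean R_m = (-0.9 + 6.5 + 2.7 − 6.6 + 4.7 + 4.3 − 8.5) / 7 = 0.3143%
Σ(R_i − R̄_i)(R_m − R̄_m) = 389.3671  ⇒  Cov = 389.3671 / 7 = 55.6239
Σ(R_m − R̄_m)² = 206.0486  ⇒  Var(R_m) = 206.0486 / 7 = 29.4355
β = Cov / Var(R_m) = 55.6239 / 29.4355 = 1.8897

1.890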